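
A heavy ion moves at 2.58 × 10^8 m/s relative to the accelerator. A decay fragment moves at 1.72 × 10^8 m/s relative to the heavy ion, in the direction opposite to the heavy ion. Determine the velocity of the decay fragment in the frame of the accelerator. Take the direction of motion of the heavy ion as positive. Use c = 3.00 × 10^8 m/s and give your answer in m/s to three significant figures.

+1.70 × 10^8 m/s

In units of c (dividing by 3.00 × 10^8 m/s): v = 0.860, u' = -0.573.
u = (u' + v)/(1 + u'v/c²):
u = (-0.573 + 0.860) / (1 + (-0.573)·0.860) = 0.2867/0.5069 = 0.5655
(Galilean addition would give +0.287c.)
Converting back: u = 0.5655 × 3.00 × 10^8 m/s.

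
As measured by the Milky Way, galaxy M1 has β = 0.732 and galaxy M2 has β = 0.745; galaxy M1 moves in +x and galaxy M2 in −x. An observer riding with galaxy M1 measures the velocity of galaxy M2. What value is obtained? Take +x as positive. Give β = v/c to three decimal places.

β = -0.956

β_A = 0.732, β_B = -0.745.
Transform to A's frame with the inverse velocity-addition law: u' = (u − v)/(1 − uv/c²), taking u = β_B and v = β_A.
u' = (-0.745 − 0.732) / (1 − (0.732)(-0.745)) = -1.4770/1.5453 = -0.9558.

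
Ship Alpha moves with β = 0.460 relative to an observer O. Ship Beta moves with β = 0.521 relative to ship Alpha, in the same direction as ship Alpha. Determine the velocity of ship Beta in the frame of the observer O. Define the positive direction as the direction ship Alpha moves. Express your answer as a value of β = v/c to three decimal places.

With v = 0.460 and u' = 0.521 (in units of c),
u = (u' + v)/(1 + u'v/c²):
u = (0.521 + 0.460) / (1 + 0.521·0.460) = 0.9810/1.2397 = 0.7913

β = 0.791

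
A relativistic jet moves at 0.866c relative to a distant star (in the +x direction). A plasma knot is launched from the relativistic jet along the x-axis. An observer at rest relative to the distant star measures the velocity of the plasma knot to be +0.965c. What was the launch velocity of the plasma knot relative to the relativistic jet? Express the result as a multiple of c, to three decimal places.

+0.603c

Invert the composition law: u' = (u − v)/(1 − uv/c²).
u' = (0.965 − 0.866) / (1 − (0.965)(0.866)) = 0.0990/0.1643 = 0.6025.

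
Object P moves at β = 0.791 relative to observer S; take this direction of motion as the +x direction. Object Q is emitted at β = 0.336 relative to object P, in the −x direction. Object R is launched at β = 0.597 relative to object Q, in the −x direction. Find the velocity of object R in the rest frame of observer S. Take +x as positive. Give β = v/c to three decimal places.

β = +0.036

Apply u = (u' + v)/(1 + u'v/c²) successively, working outward toward observer S.
Start: velocity of object P relative to observer S = 0.7910c.
Compose with object Q (u' = -0.336 in object P frame): u_1 = (-0.336 + 0.791) / (1 + (-0.336)·0.791) = 0.4550/0.7342 = 0.6197.
Compose with object R (u' = -0.597 in object Q frame): u_2 = (-0.597 + 0.620) / (1 + (-0.597)·0.620) = 0.0227/0.6300 = 0.0360.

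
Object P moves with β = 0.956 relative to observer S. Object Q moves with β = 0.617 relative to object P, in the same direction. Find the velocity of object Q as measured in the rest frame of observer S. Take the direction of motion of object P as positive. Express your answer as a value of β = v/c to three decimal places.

With v = 0.956 and u' = 0.617 (in units of c),
u = (u' + v)/(1 + u'v/c²):
u = (0.617 + 0.956) / (1 + 0.617·0.956) = 1.5730/1.5899 = 0.9894

β = 0.989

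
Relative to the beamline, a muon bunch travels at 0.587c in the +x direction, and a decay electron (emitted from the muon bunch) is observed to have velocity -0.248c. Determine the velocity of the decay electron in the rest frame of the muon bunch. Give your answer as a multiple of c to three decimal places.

-0.729c

Invert the composition law: u' = (u − v)/(1 − uv/c²).
u' = (-0.248 − 0.587) / (1 − (-0.248)(0.587)) = -0.8350/1.1456 = -0.7289.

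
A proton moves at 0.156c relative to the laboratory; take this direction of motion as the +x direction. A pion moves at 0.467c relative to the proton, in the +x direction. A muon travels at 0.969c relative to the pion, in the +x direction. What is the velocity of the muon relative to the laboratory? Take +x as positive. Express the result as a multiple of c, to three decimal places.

0.992c

Apply u = (u' + v)/(1 + u'v/c²) successively, working outward toward the laboratory.
Start: velocity of the proton relative to the laboratory = 0.1560c.
Compose with the pion (u' = 0.467 in the proton frame): u_1 = (0.467 + 0.156) / (1 + 0.467·0.156) = 0.6230/1.0729 = 0.5807.
Compose with the muon (u' = 0.969 in the pion frame): u_2 = (0.969 + 0.581) / (1 + 0.969·0.581) = 1.5497/1.5627 = 0.9917.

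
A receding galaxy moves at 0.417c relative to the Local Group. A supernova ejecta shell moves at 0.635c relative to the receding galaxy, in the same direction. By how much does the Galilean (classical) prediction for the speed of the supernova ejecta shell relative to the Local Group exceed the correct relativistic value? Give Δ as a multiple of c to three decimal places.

Δ = 0.220c

Galilean: u_cl = 0.635 + 0.417 = 1.0520.
Relativistic: u_rel = (0.635 + 0.417) / (1 + 0.635·0.417) = 1.0520/1.2648 = 0.8318.
Δ = 1.0520 − 0.8318 = 0.2202.
(The classical prediction exceeds c; the relativistic result does not.)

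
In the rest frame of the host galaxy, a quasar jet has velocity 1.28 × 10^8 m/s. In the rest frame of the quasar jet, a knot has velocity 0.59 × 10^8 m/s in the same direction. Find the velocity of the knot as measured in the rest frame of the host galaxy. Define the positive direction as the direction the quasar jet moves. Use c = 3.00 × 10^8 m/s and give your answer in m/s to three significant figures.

1.73 × 10^8 m/s

In units of c (dividing by 3.00 × 10^8 m/s): v = 0.427, u' = 0.197.
u = (u' + v)/(1 + u'v/c²):
u = (0.197 + 0.427) / (1 + 0.197·0.427) = 0.6233/1.0839 = 0.5751
Converting back: u = 0.5751 × 3.00 × 10^8 m/s.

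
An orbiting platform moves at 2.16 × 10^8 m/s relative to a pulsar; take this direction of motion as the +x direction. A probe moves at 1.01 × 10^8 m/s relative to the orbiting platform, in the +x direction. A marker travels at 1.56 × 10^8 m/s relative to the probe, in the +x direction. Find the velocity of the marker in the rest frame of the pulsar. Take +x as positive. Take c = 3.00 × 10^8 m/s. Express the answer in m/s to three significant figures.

Apply u = (u' + v)/(1 + u'v/c²) successively, working outward toward the pulsar.
(Dividing each given speed by c = 3.00 × 10^8 m/s to work in units of c.)
Start: velocity of the orbiting platform relative to the pulsar = 0.7200c.
Compose with the probe (u' = 0.337 in the orbiting platform frame): u_1 = (0.337 + 0.720) / (1 + 0.337·0.720) = 1.0567/1.2424 = 0.8505.
Compose with the marker (u' = 0.520 in the probe frame): u_2 = (0.520 + 0.851) / (1 + 0.520·0.851) = 1.3705/1.4423 = 0.9502.
So u = 0.9502 × 3.00 × 10^8 m/s.

2.85 × 10^8 m/s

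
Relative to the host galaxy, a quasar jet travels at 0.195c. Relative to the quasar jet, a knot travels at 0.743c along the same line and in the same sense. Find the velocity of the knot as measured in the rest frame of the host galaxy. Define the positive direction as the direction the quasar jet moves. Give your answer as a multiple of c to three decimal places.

0.819c

With v = 0.195 and u' = 0.743 (in units of c),
u = (u' + v)/(1 + u'v/c²):
u = (0.743 + 0.195) / (1 + 0.743·0.195) = 0.9380/1.1449 = 0.8193
(Galilean addition would give +0.938c.)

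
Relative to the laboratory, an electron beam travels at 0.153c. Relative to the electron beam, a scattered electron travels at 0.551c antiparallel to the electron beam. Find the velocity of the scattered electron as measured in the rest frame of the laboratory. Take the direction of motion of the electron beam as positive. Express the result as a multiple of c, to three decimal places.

With v = 0.153 and u' = -0.551 (in units of c),
u = (u' + v)/(1 + u'v/c²):
u = (-0.551 + 0.153) / (1 + (-0.551)·0.153) = -0.3980/0.9157 = -0.4346
(Galilean addition would give -0.398c.)

-0.435c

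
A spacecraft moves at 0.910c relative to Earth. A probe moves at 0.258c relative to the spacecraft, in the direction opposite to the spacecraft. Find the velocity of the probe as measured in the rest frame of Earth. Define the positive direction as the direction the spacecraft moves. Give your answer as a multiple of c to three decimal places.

+0.852c

With v = 0.910 and u' = -0.258 (in units of c),
u = (u' + v)/(1 + u'v/c²):
u = (-0.258 + 0.910) / (1 + (-0.258)·0.910) = 0.6520/0.7652 = 0.8520
(Galilean addition would give +0.652c.)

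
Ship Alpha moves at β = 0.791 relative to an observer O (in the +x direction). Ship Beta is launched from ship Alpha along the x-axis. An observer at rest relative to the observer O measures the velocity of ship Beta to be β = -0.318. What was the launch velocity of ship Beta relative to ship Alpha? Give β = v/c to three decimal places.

Invert the composition law: u' = (u − v)/(1 − uv/c²).
u' = (-0.318 − 0.791) / (1 − (-0.318)(0.791)) = -1.1090/1.2515 = -0.8861.

β = -0.886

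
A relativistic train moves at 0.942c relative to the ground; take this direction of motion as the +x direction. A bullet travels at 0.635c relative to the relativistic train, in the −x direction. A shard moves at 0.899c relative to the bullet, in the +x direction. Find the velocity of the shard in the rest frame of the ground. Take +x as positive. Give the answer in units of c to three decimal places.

+0.986c

Apply u = (u' + v)/(1 + u'v/c²) successively, working outward toward the ground.
Start: velocity of the relativistic train relative to the ground = 0.9420c.
Compose with the bullet (u' = -0.635 in the relativistic train frame): u_1 = (-0.635 + 0.942) / (1 + (-0.635)·0.942) = 0.3070/0.4018 = 0.7640.
Compose with the shard (u' = 0.899 in the bullet frame): u_2 = (0.899 + 0.764) / (1 + 0.899·0.764) = 1.6630/1.6868 = 0.9859.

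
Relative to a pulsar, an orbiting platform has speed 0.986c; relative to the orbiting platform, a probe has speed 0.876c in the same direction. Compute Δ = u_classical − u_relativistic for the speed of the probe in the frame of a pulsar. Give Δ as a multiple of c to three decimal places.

Δ = 0.863c

Galilean: u_cl = 0.876 + 0.986 = 1.8620.
Relativistic: u_rel = (0.876 + 0.986) / (1 + 0.876·0.986) = 1.8620/1.8637 = 0.9991.
Δ = 1.8620 − 0.9991 = 0.8629.
(The classical prediction exceeds c; the relativistic result does not.)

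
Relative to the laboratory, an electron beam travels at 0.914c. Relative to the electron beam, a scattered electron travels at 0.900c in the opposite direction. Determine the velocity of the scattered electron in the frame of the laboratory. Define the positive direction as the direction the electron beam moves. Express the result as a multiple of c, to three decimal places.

With v = 0.914 and u' = -0.900 (in units of c),
u = (u' + v)/(1 + u'v/c²):
u = (-0.900 + 0.914) / (1 + (-0.900)·0.914) = 0.0140/0.1774 = 0.0789
(Galilean addition would give +0.014c.)

+0.079c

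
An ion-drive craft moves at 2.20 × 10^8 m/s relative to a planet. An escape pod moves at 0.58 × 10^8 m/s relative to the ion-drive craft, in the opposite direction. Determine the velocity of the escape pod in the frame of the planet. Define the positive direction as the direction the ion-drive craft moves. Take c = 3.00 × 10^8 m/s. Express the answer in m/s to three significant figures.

+1.89 × 10^8 m/s

In units of c (dividing by 3.00 × 10^8 m/s): v = 0.733, u' = -0.193.
u = (u' + v)/(1 + u'v/c²):
u = (-0.193 + 0.733) / (1 + (-0.193)·0.733) = 0.5400/0.8582 = 0.6292
(Galilean addition would give +0.540c.)
Converting back: u = 0.6292 × 3.00 × 10^8 m/s.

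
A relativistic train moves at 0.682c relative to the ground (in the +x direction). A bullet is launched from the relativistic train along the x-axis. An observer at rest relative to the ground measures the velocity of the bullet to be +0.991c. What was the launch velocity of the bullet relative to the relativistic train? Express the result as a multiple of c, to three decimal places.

+0.953c

Invert the composition law: u' = (u − v)/(1 − uv/c²).
u' = (0.991 − 0.682) / (1 − (0.991)(0.682)) = 0.3090/0.3241 = 0.9533.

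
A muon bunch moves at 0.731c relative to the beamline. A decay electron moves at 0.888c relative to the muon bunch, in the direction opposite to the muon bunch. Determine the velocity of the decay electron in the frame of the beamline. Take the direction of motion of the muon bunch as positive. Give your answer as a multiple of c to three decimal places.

With v = 0.731 and u' = -0.888 (in units of c),
u = (u' + v)/(1 + u'v/c²):
u = (-0.888 + 0.731) / (1 + (-0.888)·0.731) = -0.1570/0.3509 = -0.4475
(Galilean addition would give -0.157c.)

-0.447c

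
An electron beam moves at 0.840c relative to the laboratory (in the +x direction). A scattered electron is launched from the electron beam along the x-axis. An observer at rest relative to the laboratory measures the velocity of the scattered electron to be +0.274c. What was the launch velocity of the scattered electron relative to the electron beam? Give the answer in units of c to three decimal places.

Invert the composition law: u' = (u − v)/(1 − uv/c²).
u' = (0.274 − 0.840) / (1 − (0.274)(0.840)) = -0.5660/0.7698 = -0.7352.

-0.735c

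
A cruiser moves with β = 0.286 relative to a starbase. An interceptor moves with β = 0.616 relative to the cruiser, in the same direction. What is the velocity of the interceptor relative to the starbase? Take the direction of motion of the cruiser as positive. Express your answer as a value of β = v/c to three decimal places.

With v = 0.286 and u' = 0.616 (in units of c),
u = (u' + v)/(1 + u'v/c²):
u = (0.616 + 0.286) / (1 + 0.616·0.286) = 0.9020/1.1762 = 0.7669

β = 0.767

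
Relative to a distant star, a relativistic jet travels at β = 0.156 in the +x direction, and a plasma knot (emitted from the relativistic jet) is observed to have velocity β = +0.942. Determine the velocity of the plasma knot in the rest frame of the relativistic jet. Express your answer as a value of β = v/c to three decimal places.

β = +0.921

Invert the composition law: u' = (u − v)/(1 − uv/c²).
u' = (0.942 − 0.156) / (1 − (0.942)(0.156)) = 0.7860/0.8530 = 0.9214.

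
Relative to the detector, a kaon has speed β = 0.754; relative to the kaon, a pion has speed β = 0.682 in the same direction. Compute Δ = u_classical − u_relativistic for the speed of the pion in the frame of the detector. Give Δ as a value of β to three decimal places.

Galilean: u_cl = 0.682 + 0.754 = 1.4360.
Relativistic: u_rel = (0.682 + 0.754) / (1 + 0.682·0.754) = 1.4360/1.5142 = 0.9483.
Δ = 1.4360 − 0.9483 = 0.4877.
(The classical prediction exceeds c; the relativistic result does not.)

Δ = 0.488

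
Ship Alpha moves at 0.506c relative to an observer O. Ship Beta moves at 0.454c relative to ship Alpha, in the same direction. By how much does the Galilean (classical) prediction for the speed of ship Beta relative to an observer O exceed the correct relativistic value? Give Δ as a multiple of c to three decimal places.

Δ = 0.179c

Galilean: u_cl = 0.454 + 0.506 = 0.9600.
Relativistic: u_rel = (0.454 + 0.506) / (1 + 0.454·0.506) = 0.9600/1.2297 = 0.7807.
Δ = 0.9600 − 0.7807 = 0.1793.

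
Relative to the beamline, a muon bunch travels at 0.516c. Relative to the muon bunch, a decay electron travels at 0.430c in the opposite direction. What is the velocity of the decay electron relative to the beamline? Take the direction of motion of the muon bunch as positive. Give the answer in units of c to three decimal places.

+0.111c

With v = 0.516 and u' = -0.430 (in units of c),
u = (u' + v)/(1 + u'v/c²):
u = (-0.430 + 0.516) / (1 + (-0.430)·0.516) = 0.0860/0.7781 = 0.1105
(Galilean addition would give +0.086c.)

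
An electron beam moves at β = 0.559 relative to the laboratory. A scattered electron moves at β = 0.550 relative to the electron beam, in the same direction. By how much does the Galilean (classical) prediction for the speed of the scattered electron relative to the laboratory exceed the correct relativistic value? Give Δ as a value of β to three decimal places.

Δ = 0.261

Galilean: u_cl = 0.550 + 0.559 = 1.1090.
Relativistic: u_rel = (0.550 + 0.559) / (1 + 0.550·0.559) = 1.1090/1.3075 = 0.8482.
Δ = 1.1090 − 0.8482 = 0.2608.
(The classical prediction exceeds c; the relativistic result does not.)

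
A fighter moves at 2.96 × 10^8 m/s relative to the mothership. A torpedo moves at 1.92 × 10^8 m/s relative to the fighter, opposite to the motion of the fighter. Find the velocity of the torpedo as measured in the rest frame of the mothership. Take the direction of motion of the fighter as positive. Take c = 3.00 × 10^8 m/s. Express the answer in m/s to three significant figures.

+2.82 × 10^8 m/s

In units of c (dividing by 3.00 × 10^8 m/s): v = 0.987, u' = -0.640.
u = (u' + v)/(1 + u'v/c²):
u = (-0.640 + 0.987) / (1 + (-0.640)·0.987) = 0.3467/0.3685 = 0.9407
(Galilean addition would give +0.347c.)
Converting back: u = 0.9407 × 3.00 × 10^8 m/s.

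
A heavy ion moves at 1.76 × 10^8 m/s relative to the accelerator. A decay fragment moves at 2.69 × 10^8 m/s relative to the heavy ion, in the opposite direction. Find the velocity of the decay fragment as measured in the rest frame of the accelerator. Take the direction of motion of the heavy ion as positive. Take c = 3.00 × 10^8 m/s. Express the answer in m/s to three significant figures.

-1.96 × 10^8 m/s

In units of c (dividing by 3.00 × 10^8 m/s): v = 0.587, u' = -0.897.
u = (u' + v)/(1 + u'v/c²):
u = (-0.897 + 0.587) / (1 + (-0.897)·0.587) = -0.3100/0.4740 = -0.6541
Converting back: u = -0.6541 × 3.00 × 10^8 m/s.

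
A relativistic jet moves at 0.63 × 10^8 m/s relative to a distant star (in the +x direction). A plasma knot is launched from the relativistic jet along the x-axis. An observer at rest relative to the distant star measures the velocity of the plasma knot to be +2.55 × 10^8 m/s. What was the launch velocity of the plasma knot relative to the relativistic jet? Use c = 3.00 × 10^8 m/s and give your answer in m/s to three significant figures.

+2.34 × 10^8 m/s

v = 0.210c, u = 0.850c.
Invert the composition law: u' = (u − v)/(1 − uv/c²).
u' = (0.850 − 0.210) / (1 − (0.850)(0.210)) = 0.6400/0.8215 = 0.7791.
u' = 0.7791 × 3.00 × 10^8 m/s.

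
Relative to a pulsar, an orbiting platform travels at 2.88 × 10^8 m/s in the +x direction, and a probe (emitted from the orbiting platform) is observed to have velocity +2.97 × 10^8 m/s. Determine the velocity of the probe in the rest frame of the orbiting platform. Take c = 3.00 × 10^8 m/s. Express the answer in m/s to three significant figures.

+1.81 × 10^8 m/s

v = 0.960c, u = 0.990c.
Invert the composition law: u' = (u − v)/(1 − uv/c²).
u' = (0.990 − 0.960) / (1 − (0.990)(0.960)) = 0.0300/0.0496 = 0.6048.
u' = 0.6048 × 3.00 × 10^8 m/s.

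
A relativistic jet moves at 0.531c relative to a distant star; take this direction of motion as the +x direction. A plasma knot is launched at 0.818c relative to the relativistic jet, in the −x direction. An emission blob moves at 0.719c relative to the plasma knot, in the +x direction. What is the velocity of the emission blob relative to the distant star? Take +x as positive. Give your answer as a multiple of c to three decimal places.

+0.333c

Apply u = (u' + v)/(1 + u'v/c²) successively, working outward toward the distant star.
Start: velocity of the relativistic jet relative to the distant star = 0.5310c.
Compose with the plasma knot (u' = -0.818 in the relativistic jet frame): u_1 = (-0.818 + 0.531) / (1 + (-0.818)·0.531) = -0.2870/0.5656 = -0.5074.
Compose with the emission blob (u' = 0.719 in the plasma knot frame): u_2 = (0.719 + (-0.507)) / (1 + 0.719·(-0.507)) = 0.2116/0.6352 = 0.3331.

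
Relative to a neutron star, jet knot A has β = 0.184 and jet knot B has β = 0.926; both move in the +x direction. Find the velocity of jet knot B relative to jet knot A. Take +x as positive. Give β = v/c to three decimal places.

β = +0.894

β_A = 0.184, β_B = 0.926.
Transform to A's frame with the inverse velocity-addition law: u' = (u − v)/(1 − uv/c²), taking u = β_B and v = β_A.
u' = (0.926 − 0.184) / (1 − (0.184)(0.926)) = 0.7420/0.8296 = 0.8944.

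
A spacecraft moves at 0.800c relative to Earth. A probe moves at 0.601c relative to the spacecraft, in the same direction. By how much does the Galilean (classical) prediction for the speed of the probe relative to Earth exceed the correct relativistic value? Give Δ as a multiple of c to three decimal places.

Galilean: u_cl = 0.601 + 0.800 = 1.4010.
Relativistic: u_rel = (0.601 + 0.800) / (1 + 0.601·0.800) = 1.4010/1.4808 = 0.9461.
Δ = 1.4010 − 0.9461 = 0.4549.
(The classical prediction exceeds c; the relativistic result does not.)

Δ = 0.455c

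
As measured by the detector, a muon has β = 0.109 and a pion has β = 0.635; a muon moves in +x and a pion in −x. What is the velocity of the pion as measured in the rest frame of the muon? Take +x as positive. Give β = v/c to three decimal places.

β_A = 0.109, β_B = -0.635.
Transform to A's frame with the inverse velocity-addition law: u' = (u − v)/(1 − uv/c²), taking u = β_B and v = β_A.
u' = (-0.635 − 0.109) / (1 − (0.109)(-0.635)) = -0.7440/1.0692 = -0.6958.

β = -0.696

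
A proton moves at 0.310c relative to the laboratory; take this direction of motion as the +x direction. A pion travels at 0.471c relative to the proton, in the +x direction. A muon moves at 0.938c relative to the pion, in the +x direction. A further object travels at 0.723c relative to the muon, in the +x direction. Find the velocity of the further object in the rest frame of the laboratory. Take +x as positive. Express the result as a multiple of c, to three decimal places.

0.998c

Apply u = (u' + v)/(1 + u'v/c²) successively, working outward toward the laboratory.
Start: velocity of the proton relative to the laboratory = 0.3100c.
Compose with the pion (u' = 0.471 in the proton frame): u_1 = (0.471 + 0.310) / (1 + 0.471·0.310) = 0.7810/1.1460 = 0.6815.
Compose with the muon (u' = 0.938 in the pion frame): u_2 = (0.938 + 0.681) / (1 + 0.938·0.681) = 1.6195/1.6392 = 0.9880.
Compose with the further object (u' = 0.723 in the muon frame): u_3 = (0.723 + 0.988) / (1 + 0.723·0.988) = 1.7110/1.7143 = 0.9981.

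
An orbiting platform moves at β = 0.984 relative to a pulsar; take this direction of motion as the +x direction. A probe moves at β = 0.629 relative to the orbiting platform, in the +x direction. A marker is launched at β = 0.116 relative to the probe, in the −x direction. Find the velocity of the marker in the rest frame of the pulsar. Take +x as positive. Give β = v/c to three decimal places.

β = +0.995

Apply u = (u' + v)/(1 + u'v/c²) successively, working outward toward the pulsar.
Start: velocity of the orbiting platform relative to the pulsar = 0.9840c.
Compose with the probe (u' = 0.629 in the orbiting platform frame): u_1 = (0.629 + 0.984) / (1 + 0.629·0.984) = 1.6130/1.6189 = 0.9963.
Compose with the marker (u' = -0.116 in the probe frame): u_2 = (-0.116 + 0.996) / (1 + (-0.116)·0.996) = 0.8803/0.8844 = 0.9954.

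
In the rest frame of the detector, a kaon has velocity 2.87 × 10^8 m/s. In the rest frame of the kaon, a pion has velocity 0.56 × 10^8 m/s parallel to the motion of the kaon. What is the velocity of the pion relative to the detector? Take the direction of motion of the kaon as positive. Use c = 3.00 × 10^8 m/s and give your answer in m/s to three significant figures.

2.91 × 10^8 m/s

In units of c (dividing by 3.00 × 10^8 m/s): v = 0.957, u' = 0.187.
u = (u' + v)/(1 + u'v/c²):
u = (0.187 + 0.957) / (1 + 0.187·0.957) = 1.1433/1.1786 = 0.9701
(Galilean addition would give +1.143c, exceeding c.)
Converting back: u = 0.9701 × 3.00 × 10^8 m/s.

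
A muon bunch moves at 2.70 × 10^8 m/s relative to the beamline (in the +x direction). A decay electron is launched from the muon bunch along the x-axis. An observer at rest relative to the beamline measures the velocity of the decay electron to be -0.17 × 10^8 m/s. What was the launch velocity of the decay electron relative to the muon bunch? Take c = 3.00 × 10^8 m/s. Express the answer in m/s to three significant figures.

-2.73 × 10^8 m/s

v = 0.900c, u = -0.057c.
Invert the composition law: u' = (u − v)/(1 − uv/c²).
u' = (-0.057 − 0.900) / (1 − (-0.057)(0.900)) = -0.9567/1.0510 = -0.9102.
u' = -0.9102 × 3.00 × 10^8 m/s.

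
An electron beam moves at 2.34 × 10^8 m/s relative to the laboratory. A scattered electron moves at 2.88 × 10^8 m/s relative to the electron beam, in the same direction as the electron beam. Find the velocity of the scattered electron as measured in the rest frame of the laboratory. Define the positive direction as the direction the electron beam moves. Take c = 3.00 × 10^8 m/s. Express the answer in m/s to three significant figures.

2.98 × 10^8 m/s

In units of c (dividing by 3.00 × 10^8 m/s): v = 0.780, u' = 0.960.
u = (u' + v)/(1 + u'v/c²):
u = (0.960 + 0.780) / (1 + 0.960·0.780) = 1.7400/1.7488 = 0.9950
(Galilean addition would give +1.740c, exceeding c.)
Converting back: u = 0.9950 × 3.00 × 10^8 m/s.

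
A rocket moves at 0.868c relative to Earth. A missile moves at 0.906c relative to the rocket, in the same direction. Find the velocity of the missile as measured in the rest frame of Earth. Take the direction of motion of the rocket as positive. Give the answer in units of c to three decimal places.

0.993c

With v = 0.868 and u' = 0.906 (in units of c),
u = (u' + v)/(1 + u'v/c²):
u = (0.906 + 0.868) / (1 + 0.906·0.868) = 1.7740/1.7864 = 0.9931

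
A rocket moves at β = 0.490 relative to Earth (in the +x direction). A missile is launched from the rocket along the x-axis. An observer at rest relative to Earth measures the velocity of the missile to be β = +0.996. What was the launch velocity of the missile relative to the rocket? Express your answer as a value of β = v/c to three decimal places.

β = +0.988

Invert the composition law: u' = (u − v)/(1 − uv/c²).
u' = (0.996 − 0.490) / (1 − (0.996)(0.490)) = 0.5060/0.5120 = 0.9884.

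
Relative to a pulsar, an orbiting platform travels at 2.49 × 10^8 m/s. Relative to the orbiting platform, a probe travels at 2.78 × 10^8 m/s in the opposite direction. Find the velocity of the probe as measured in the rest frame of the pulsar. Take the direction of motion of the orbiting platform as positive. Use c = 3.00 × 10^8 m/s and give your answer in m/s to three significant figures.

-1.26 × 10^8 m/s

In units of c (dividing by 3.00 × 10^8 m/s): v = 0.830, u' = -0.927.
u = (u' + v)/(1 + u'v/c²):
u = (-0.927 + 0.830) / (1 + (-0.927)·0.830) = -0.0967/0.2309 = -0.4187
Converting back: u = -0.4187 × 3.00 × 10^8 m/s.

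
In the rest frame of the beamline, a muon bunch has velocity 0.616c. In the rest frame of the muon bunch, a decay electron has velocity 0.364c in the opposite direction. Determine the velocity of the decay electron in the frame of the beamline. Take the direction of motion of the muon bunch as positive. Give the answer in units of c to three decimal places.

With v = 0.616 and u' = -0.364 (in units of c),
u = (u' + v)/(1 + u'v/c²):
u = (-0.364 + 0.616) / (1 + (-0.364)·0.616) = 0.2520/0.7758 = 0.3248

+0.325c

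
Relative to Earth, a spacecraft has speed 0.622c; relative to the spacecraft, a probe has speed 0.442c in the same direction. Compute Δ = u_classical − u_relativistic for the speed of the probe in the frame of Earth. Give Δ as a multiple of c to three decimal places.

Δ = 0.229c

Galilean: u_cl = 0.442 + 0.622 = 1.0640.
Relativistic: u_rel = (0.442 + 0.622) / (1 + 0.442·0.622) = 1.0640/1.2749 = 0.8346.
Δ = 1.0640 − 0.8346 = 0.2294.
(The classical prediction exceeds c; the relativistic result does not.)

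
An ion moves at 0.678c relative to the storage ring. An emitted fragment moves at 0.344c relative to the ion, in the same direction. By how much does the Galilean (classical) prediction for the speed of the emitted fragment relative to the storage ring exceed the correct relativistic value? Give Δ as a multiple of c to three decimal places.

Galilean: u_cl = 0.344 + 0.678 = 1.0220.
Relativistic: u_rel = (0.344 + 0.678) / (1 + 0.344·0.678) = 1.0220/1.2332 = 0.8287.
Δ = 1.0220 − 0.8287 = 0.1933.
(The classical prediction exceeds c; the relativistic result does not.)

Δ = 0.193c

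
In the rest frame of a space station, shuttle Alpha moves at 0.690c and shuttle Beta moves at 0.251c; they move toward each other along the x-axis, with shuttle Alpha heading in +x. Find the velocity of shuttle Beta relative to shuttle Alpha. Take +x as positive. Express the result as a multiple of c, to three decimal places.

-0.802c

β_A = 0.690, β_B = -0.251.
Transform to A's frame with the inverse velocity-addition law: u' = (u − v)/(1 − uv/c²), taking u = β_B and v = β_A.
u' = (-0.251 − 0.690) / (1 − (0.690)(-0.251)) = -0.9410/1.1732 = -0.8021.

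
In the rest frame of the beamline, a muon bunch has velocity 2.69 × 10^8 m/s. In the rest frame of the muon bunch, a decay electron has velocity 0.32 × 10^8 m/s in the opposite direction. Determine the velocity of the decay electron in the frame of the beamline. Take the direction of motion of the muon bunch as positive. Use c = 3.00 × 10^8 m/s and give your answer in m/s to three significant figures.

In units of c (dividing by 3.00 × 10^8 m/s): v = 0.897, u' = -0.107.
u = (u' + v)/(1 + u'v/c²):
u = (-0.107 + 0.897) / (1 + (-0.107)·0.897) = 0.7900/0.9044 = 0.8736
Converting back: u = 0.8736 × 3.00 × 10^8 m/s.

+2.62 × 10^8 m/s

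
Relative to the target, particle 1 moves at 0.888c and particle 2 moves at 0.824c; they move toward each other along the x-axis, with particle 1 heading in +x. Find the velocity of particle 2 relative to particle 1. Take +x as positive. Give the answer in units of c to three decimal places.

-0.989c

β_A = 0.888, β_B = -0.824.
Transform to A's frame with the inverse velocity-addition law: u' = (u − v)/(1 − uv/c²), taking u = β_B and v = β_A.
u' = (-0.824 − 0.888) / (1 − (0.888)(-0.824)) = -1.7120/1.7317 = -0.9886.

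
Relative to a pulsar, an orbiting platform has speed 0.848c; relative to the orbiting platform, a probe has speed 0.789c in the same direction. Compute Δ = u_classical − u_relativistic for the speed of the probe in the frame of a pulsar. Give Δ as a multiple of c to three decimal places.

Δ = 0.656c

Galilean: u_cl = 0.789 + 0.848 = 1.6370.
Relativistic: u_rel = (0.789 + 0.848) / (1 + 0.789·0.848) = 1.6370/1.6691 = 0.9808.
Δ = 1.6370 − 0.9808 = 0.6562.
(The classical prediction exceeds c; the relativistic result does not.)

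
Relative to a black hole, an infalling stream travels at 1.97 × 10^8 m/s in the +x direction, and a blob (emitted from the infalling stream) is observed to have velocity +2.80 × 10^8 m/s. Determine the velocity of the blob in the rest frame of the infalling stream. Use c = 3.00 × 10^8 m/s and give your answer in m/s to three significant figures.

+2.14 × 10^8 m/s

v = 0.657c, u = 0.933c.
Invert the composition law: u' = (u − v)/(1 − uv/c²).
u' = (0.933 − 0.657) / (1 − (0.933)(0.657)) = 0.2767/0.3871 = 0.7147.
u' = 0.7147 × 3.00 × 10^8 m/s.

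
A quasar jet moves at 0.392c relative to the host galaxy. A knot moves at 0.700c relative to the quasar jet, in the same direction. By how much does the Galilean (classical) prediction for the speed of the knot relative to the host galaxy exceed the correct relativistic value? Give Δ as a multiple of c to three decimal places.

Δ = 0.235c

Galilean: u_cl = 0.700 + 0.392 = 1.0920.
Relativistic: u_rel = (0.700 + 0.392) / (1 + 0.700·0.392) = 1.0920/1.2744 = 0.8569.
Δ = 1.0920 − 0.8569 = 0.2351.
(The classical prediction exceeds c; the relativistic result does not.)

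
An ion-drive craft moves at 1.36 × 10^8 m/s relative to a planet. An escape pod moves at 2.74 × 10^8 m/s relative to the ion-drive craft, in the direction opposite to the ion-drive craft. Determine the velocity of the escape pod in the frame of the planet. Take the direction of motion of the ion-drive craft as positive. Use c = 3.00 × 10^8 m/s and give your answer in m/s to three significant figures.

In units of c (dividing by 3.00 × 10^8 m/s): v = 0.453, u' = -0.913.
u = (u' + v)/(1 + u'v/c²):
u = (-0.913 + 0.453) / (1 + (-0.913)·0.453) = -0.4600/0.5860 = -0.7850
(Galilean addition would give -0.460c.)
Converting back: u = -0.7850 × 3.00 × 10^8 m/s.

-2.36 × 10^8 m/s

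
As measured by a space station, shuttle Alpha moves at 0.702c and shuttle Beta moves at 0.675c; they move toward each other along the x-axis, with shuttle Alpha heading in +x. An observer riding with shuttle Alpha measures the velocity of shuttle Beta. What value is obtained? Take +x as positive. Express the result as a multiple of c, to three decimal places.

-0.934c

β_A = 0.702, β_B = -0.675.
Transform to A's frame with the inverse velocity-addition law: u' = (u − v)/(1 − uv/c²), taking u = β_B and v = β_A.
u' = (-0.675 − 0.702) / (1 − (0.702)(-0.675)) = -1.3770/1.4739 = -0.9343.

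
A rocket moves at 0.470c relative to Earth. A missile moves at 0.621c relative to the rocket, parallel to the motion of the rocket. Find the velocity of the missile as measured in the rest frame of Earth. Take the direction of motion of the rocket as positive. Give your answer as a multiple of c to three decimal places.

0.845c

With v = 0.470 and u' = 0.621 (in units of c),
u = (u' + v)/(1 + u'v/c²):
u = (0.621 + 0.470) / (1 + 0.621·0.470) = 1.0910/1.2919 = 0.8445
(Galilean addition would give +1.091c, exceeding c.)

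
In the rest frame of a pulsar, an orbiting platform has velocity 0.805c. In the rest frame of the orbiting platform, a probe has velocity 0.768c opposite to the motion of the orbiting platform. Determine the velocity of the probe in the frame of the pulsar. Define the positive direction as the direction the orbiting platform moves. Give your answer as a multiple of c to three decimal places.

+0.097c

With v = 0.805 and u' = -0.768 (in units of c),
u = (u' + v)/(1 + u'v/c²):
u = (-0.768 + 0.805) / (1 + (-0.768)·0.805) = 0.0370/0.3818 = 0.0969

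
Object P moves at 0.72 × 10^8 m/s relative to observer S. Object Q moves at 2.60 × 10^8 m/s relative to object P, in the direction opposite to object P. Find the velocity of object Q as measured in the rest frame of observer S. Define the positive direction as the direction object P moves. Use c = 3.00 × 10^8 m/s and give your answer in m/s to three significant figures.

In units of c (dividing by 3.00 × 10^8 m/s): v = 0.240, u' = -0.867.
u = (u' + v)/(1 + u'v/c²):
u = (-0.867 + 0.240) / (1 + (-0.867)·0.240) = -0.6267/0.7920 = -0.7912
(Galilean addition would give -0.627c.)
Converting back: u = -0.7912 × 3.00 × 10^8 m/s.

-2.37 × 10^8 m/s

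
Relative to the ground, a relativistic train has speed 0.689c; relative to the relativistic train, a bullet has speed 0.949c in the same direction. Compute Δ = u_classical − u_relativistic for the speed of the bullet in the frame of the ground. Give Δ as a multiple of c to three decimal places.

Galilean: u_cl = 0.949 + 0.689 = 1.6380.
Relativistic: u_rel = (0.949 + 0.689) / (1 + 0.949·0.689) = 1.6380/1.6539 = 0.9904.
Δ = 1.6380 − 0.9904 = 0.6476.
(The classical prediction exceeds c; the relativistic result does not.)

Δ = 0.648c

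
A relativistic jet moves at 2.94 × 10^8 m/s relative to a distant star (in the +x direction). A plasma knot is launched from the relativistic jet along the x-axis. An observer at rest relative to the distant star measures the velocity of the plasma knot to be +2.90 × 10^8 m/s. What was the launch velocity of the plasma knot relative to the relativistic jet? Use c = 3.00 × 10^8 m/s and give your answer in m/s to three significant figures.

v = 0.980c, u = 0.967c.
Invert the composition law: u' = (u − v)/(1 − uv/c²).
u' = (0.967 − 0.980) / (1 − (0.967)(0.980)) = -0.0133/0.0527 = -0.2532.
u' = -0.2532 × 3.00 × 10^8 m/s.

-7.59 × 10^7 m/s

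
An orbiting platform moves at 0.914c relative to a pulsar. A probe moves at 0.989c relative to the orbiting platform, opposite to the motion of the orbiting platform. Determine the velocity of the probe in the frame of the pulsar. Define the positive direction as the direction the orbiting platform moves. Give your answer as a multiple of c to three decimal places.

With v = 0.914 and u' = -0.989 (in units of c),
u = (u' + v)/(1 + u'v/c²):
u = (-0.989 + 0.914) / (1 + (-0.989)·0.914) = -0.0750/0.0961 = -0.7808
(Galilean addition would give -0.075c.)

-0.781c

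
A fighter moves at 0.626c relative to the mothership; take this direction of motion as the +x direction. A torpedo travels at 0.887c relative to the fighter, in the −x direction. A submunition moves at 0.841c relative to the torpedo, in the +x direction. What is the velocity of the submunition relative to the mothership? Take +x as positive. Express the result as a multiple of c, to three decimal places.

Apply u = (u' + v)/(1 + u'v/c²) successively, working outward toward the mothership.
Start: velocity of the fighter relative to the mothership = 0.6260c.
Compose with the torpedo (u' = -0.887 in the fighter frame): u_1 = (-0.887 + 0.626) / (1 + (-0.887)·0.626) = -0.2610/0.4447 = -0.5869.
Compose with the submunition (u' = 0.841 in the torpedo frame): u_2 = (0.841 + (-0.587)) / (1 + 0.841·(-0.587)) = 0.2541/0.5064 = 0.5018.

+0.502c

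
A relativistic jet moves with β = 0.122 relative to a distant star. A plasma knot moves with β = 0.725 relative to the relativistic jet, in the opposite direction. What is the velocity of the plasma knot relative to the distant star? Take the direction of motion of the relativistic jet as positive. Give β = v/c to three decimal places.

With v = 0.122 and u' = -0.725 (in units of c),
u = (u' + v)/(1 + u'v/c²):
u = (-0.725 + 0.122) / (1 + (-0.725)·0.122) = -0.6030/0.9115 = -0.6615
(Galilean addition would give -0.603c.)

β = -0.662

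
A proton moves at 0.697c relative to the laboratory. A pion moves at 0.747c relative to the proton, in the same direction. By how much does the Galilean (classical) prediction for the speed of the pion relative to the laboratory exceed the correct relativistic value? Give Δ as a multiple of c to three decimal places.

Δ = 0.494c

Galilean: u_cl = 0.747 + 0.697 = 1.4440.
Relativistic: u_rel = (0.747 + 0.697) / (1 + 0.747·0.697) = 1.4440/1.5207 = 0.9496.
Δ = 1.4440 − 0.9496 = 0.4944.
(The classical prediction exceeds c; the relativistic result does not.)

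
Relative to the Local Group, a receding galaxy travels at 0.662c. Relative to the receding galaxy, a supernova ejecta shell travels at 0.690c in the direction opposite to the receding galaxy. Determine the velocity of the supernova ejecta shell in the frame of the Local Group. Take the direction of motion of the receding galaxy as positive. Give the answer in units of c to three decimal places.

With v = 0.662 and u' = -0.690 (in units of c),
u = (u' + v)/(1 + u'v/c²):
u = (-0.690 + 0.662) / (1 + (-0.690)·0.662) = -0.0280/0.5432 = -0.0515

-0.052c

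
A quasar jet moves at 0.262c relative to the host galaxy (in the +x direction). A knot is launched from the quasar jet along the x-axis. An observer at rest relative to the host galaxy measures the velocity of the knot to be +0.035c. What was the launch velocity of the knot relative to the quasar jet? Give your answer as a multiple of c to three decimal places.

-0.229c

Invert the composition law: u' = (u − v)/(1 − uv/c²).
u' = (0.035 − 0.262) / (1 − (0.035)(0.262)) = -0.2270/0.9908 = -0.2291.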